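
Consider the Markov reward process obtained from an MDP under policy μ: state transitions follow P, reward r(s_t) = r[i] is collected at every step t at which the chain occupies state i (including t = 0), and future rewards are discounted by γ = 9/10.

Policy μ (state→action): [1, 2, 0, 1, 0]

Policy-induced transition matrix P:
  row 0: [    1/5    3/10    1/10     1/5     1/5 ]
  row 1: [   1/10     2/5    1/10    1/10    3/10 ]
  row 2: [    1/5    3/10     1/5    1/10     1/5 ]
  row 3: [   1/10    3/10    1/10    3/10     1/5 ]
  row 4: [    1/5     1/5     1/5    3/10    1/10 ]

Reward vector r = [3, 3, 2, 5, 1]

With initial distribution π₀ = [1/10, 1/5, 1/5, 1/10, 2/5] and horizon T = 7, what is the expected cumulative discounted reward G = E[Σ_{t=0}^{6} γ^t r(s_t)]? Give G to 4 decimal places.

G = 14.2218

t=0: π = [0.1000, 0.2000, 0.2000, 0.1000, 0.4000], E[r] = 2.2000, γ^t·E[r] = 2.200000, running G = 2.200000
t=1: π = [0.1700, 0.2800, 0.1600, 0.2100, 0.1800], E[r] = 2.9000, γ^t·E[r] = 2.610000, running G = 4.810000
t=2: π = [0.1510, 0.3100, 0.1340, 0.1950, 0.2100], E[r] = 2.8360, γ^t·E[r] = 2.297160, running G = 7.107160
t=3: π = [0.1495, 0.3100, 0.1344, 0.1961, 0.2100], E[r] = 2.8378, γ^t·E[r] = 2.068756, running G = 9.175916
t=4: π = [0.1494, 0.3100, 0.1344, 0.1962, 0.2100], E[r] = 2.8379, γ^t·E[r] = 1.861946, running G = 11.037862
t=5: π = [0.1494, 0.3100, 0.1344, 0.1962, 0.2100], E[r] = 2.8379, γ^t·E[r] = 1.675753, running G = 12.713615
t=6: π = [0.1494, 0.3100, 0.1344, 0.1962, 0.2100], E[r] = 2.8379, γ^t·E[r] = 1.508177, running G = 14.221792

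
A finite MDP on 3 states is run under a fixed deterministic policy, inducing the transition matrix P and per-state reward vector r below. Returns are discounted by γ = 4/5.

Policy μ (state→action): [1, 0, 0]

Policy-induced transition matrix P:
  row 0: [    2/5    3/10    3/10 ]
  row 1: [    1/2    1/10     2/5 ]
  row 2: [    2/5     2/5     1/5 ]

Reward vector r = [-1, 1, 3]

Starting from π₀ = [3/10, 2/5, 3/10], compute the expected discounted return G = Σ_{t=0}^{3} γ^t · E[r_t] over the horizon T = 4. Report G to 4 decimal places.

t=0: π = [0.3000, 0.4000, 0.3000], E[r] = 1.0000, γ^t·E[r] = 1.000000, running G = 1.000000
t=1: π = [0.4400, 0.2500, 0.3100], E[r] = 0.7400, γ^t·E[r] = 0.592000, running G = 1.592000
t=2: π = [0.4250, 0.2810, 0.2940], E[r] = 0.7380, γ^t·E[r] = 0.472320, running G = 2.064320
t=3: π = [0.4281, 0.2732, 0.2987], E[r] = 0.7412, γ^t·E[r] = 0.379494, running G = 2.443814

G = 2.4438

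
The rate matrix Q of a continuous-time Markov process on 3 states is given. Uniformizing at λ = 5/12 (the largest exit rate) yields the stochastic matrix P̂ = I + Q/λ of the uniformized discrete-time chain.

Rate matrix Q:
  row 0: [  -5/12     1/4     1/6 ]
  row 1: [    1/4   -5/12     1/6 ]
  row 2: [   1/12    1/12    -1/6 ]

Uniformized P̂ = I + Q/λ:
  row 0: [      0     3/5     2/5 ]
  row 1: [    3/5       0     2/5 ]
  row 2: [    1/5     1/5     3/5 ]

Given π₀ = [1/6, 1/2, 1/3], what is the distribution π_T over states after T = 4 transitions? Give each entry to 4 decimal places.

π = [0.2285, 0.2717, 0.4997]

t=0: π = [0.1667, 0.5000, 0.3333]
t=1: π = [0.3667, 0.1667, 0.4667]
t=2: π = [0.1933, 0.3133, 0.4933]
t=3: π = [0.2867, 0.2147, 0.4987]
t=4: π = [0.2285, 0.2717, 0.4997]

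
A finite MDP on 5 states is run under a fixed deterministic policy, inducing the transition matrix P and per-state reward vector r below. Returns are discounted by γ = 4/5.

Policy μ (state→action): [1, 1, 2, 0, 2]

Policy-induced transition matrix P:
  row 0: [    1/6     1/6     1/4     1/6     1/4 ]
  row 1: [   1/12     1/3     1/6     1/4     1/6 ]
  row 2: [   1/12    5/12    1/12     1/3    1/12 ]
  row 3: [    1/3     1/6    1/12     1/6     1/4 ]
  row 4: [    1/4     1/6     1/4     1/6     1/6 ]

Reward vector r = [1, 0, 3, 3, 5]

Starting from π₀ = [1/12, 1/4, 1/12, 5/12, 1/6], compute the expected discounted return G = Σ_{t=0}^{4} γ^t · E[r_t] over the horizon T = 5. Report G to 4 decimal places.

t=0: π = [0.0833, 0.2500, 0.0833, 0.4167, 0.1667], E[r] = 2.4167, γ^t·E[r] = 2.416667, running G = 2.416667
t=1: π = [0.2222, 0.2292, 0.1458, 0.2014, 0.2014], E[r] = 2.2708, γ^t·E[r] = 1.816667, running G = 4.233333
t=2: π = [0.1858, 0.2413, 0.1730, 0.2101, 0.1898], E[r] = 2.2841, γ^t·E[r] = 1.461852, running G = 5.695185
t=3: π = [0.1830, 0.2501, 0.1660, 0.2156, 0.1852], E[r] = 2.2541, γ^t·E[r] = 1.154099, running G = 6.849284
t=4: π = [0.1834, 0.2499, 0.1655, 0.2152, 0.1860], E[r] = 2.2558, γ^t·E[r] = 0.923965, running G = 7.773249

G = 7.7732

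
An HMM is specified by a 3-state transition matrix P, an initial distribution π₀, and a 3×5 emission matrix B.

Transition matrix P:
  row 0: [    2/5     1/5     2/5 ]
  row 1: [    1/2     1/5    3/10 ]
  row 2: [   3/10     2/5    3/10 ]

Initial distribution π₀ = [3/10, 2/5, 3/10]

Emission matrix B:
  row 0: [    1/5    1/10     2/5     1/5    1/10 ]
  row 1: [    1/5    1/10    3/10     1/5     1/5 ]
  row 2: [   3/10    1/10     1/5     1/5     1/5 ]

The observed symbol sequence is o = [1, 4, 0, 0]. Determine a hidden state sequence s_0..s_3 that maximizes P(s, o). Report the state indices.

path = [2, 1, 0, 2]

t=0: δ = [3.000e-02, 4.000e-02, 3.000e-02]  (obs o_0=1)
t=1: δ = [2.000e-03, 2.400e-03, 2.400e-03]  ψ = [1, 2, 0]  (obs o_1=4)
t=2: δ = [2.400e-04, 1.920e-04, 2.400e-04]  ψ = [1, 2, 0]  (obs o_2=0)
t=3: δ = [1.920e-05, 1.920e-05, 2.880e-05]  ψ = [0, 2, 0]  (obs o_3=0)
backtrack: best end state = 2; path = [2, 1, 0, 2]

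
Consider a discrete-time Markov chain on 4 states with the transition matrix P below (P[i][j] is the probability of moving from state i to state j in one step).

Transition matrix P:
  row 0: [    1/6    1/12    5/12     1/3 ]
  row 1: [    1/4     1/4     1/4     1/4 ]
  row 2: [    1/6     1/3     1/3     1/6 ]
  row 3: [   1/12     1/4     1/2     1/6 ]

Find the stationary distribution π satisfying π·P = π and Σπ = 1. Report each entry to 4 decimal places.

Balance equations π_j = Σ_i π_i·P[i][j]:
  π_0 = 1/6·π_0 + 1/4·π_1 + 1/6·π_2 + 1/12·π_3
  π_1 = 1/12·π_0 + 1/4·π_1 + 1/3·π_2 + 1/4·π_3
  π_2 = 5/12·π_0 + 1/4·π_1 + 1/3·π_2 + 1/2·π_3
  normalize: π_0 + π_1 + π_2 + π_3 = 1
Solving the linear system gives exactly π = [66/389, 98/389, 141/389, 84/389].

π = [0.1697, 0.2519, 0.3625, 0.2159]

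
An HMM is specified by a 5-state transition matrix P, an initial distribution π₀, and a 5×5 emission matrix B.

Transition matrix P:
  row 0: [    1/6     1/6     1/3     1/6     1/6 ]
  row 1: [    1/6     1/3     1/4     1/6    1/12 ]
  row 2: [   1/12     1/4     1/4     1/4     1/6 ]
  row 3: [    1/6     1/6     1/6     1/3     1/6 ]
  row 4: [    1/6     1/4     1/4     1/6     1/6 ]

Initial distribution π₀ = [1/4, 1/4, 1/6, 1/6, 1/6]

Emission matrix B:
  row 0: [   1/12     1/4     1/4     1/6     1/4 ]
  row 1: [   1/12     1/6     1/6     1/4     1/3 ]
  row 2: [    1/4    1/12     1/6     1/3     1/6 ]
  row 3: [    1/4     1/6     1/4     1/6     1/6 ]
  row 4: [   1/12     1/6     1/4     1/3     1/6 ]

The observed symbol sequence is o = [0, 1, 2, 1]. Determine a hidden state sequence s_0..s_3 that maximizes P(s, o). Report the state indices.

t=0: δ = [2.083e-02, 2.083e-02, 4.167e-02, 4.167e-02, 1.389e-02]  (obs o_0=0)
t=1: δ = [1.736e-03, 1.736e-03, 8.681e-04, 2.315e-03, 1.157e-03]  ψ = [3, 2, 2, 3, 2]  (obs o_1=1)
t=2: δ = [9.645e-05, 9.645e-05, 9.645e-05, 1.929e-04, 9.645e-05]  ψ = [3, 1, 0, 3, 3]  (obs o_2=2)
t=3: δ = [8.038e-06, 5.358e-06, 2.679e-06, 1.072e-05, 5.358e-06]  ψ = [3, 1, 0, 3, 3]  (obs o_3=1)
backtrack: best end state = 3; path = [3, 3, 3, 3]

path = [3, 3, 3, 3]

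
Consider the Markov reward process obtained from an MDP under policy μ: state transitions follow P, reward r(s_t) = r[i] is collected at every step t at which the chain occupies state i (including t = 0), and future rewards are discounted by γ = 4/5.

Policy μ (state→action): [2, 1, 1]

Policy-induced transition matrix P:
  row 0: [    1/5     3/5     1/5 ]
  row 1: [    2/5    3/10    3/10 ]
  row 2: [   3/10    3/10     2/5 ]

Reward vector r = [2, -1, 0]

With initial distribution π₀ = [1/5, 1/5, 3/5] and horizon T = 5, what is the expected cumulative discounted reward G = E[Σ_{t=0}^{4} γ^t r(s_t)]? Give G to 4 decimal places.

G = 0.7411

t=0: π = [0.2000, 0.2000, 0.6000], E[r] = 0.2000, γ^t·E[r] = 0.200000, running G = 0.200000
t=1: π = [0.3000, 0.3600, 0.3400], E[r] = 0.2400, γ^t·E[r] = 0.192000, running G = 0.392000
t=2: π = [0.3060, 0.3900, 0.3040], E[r] = 0.2220, γ^t·E[r] = 0.142080, running G = 0.534080
t=3: π = [0.3084, 0.3918, 0.2998], E[r] = 0.2250, γ^t·E[r] = 0.115200, running G = 0.649280
t=4: π = [0.3083, 0.3925, 0.2991], E[r] = 0.2242, γ^t·E[r] = 0.091816, running G = 0.741096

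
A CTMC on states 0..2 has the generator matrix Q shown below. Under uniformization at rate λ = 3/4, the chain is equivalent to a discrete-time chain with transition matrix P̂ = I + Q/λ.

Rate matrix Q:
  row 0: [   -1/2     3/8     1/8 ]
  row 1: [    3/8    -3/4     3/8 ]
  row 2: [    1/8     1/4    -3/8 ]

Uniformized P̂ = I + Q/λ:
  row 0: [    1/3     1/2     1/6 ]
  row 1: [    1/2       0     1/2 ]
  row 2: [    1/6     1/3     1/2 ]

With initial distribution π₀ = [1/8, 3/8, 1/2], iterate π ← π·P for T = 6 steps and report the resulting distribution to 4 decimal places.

t=0: π = [0.1250, 0.3750, 0.5000]
t=1: π = [0.3125, 0.2292, 0.4583]
t=2: π = [0.2951, 0.3090, 0.3958]
t=3: π = [0.3189, 0.2795, 0.4016]
t=4: π = [0.3130, 0.2933, 0.3937]
t=5: π = [0.3166, 0.2877, 0.3957]
t=6: π = [0.3153, 0.2902, 0.3945]

π = [0.3153, 0.2902, 0.3945]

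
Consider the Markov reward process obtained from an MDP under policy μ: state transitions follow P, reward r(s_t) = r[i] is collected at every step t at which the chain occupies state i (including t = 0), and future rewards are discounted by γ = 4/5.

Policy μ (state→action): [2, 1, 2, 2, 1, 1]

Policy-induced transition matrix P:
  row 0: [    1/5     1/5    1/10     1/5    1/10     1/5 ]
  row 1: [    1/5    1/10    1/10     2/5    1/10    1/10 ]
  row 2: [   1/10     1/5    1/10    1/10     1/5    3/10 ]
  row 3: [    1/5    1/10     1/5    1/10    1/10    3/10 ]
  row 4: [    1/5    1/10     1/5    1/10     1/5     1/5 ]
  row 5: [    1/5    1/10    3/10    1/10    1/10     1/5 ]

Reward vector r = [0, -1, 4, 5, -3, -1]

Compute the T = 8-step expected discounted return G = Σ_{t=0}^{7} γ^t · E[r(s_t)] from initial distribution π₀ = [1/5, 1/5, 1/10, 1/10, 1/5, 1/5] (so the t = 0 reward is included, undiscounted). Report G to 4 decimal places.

t=0: π = [0.2000, 0.2000, 0.1000, 0.1000, 0.2000, 0.2000], E[r] = -0.1000, γ^t·E[r] = -0.100000, running G = -0.100000
t=1: π = [0.1900, 0.1300, 0.1700, 0.1800, 0.1300, 0.2000], E[r] = 0.8600, γ^t·E[r] = 0.688000, running G = 0.588000
t=2: π = [0.1830, 0.1360, 0.1710, 0.1580, 0.1300, 0.2220], E[r] = 0.7260, γ^t·E[r] = 0.464640, running G = 1.052640
t=3: π = [0.1829, 0.1354, 0.1732, 0.1591, 0.1301, 0.2193], E[r] = 0.7433, γ^t·E[r] = 0.380570, running G = 1.433210
t=4: π = [0.1827, 0.1356, 0.1728, 0.1589, 0.1303, 0.2197], E[r] = 0.7394, γ^t·E[r] = 0.302850, running G = 1.736060
t=5: π = [0.1827, 0.1355, 0.1729, 0.1590, 0.1303, 0.2196], E[r] = 0.7401, γ^t·E[r] = 0.242521, running G = 1.978581
t=6: π = [0.1827, 0.1356, 0.1728, 0.1589, 0.1303, 0.2196], E[r] = 0.7399, γ^t·E[r] = 0.193969, running G = 2.172550
t=7: π = [0.1827, 0.1356, 0.1729, 0.1589, 0.1303, 0.2196], E[r] = 0.7400, γ^t·E[r] = 0.155183, running G = 2.327733

G = 2.3277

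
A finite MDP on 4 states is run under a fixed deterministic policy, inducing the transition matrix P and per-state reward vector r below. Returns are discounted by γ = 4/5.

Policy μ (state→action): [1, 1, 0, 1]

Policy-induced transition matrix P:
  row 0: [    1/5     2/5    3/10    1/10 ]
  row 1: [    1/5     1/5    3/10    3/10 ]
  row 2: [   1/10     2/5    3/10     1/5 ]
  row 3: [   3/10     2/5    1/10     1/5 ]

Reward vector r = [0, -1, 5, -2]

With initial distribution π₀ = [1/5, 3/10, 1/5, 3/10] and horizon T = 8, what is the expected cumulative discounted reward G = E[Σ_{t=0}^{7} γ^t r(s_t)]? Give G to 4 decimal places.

G = 1.6973

t=0: π = [0.2000, 0.3000, 0.2000, 0.3000], E[r] = 0.1000, γ^t·E[r] = 0.100000, running G = 0.100000
t=1: π = [0.2100, 0.3400, 0.2400, 0.2100], E[r] = 0.4400, γ^t·E[r] = 0.352000, running G = 0.452000
t=2: π = [0.1970, 0.3320, 0.2580, 0.2130], E[r] = 0.5320, γ^t·E[r] = 0.340480, running G = 0.792480
t=3: π = [0.1955, 0.3336, 0.2574, 0.2135], E[r] = 0.5264, γ^t·E[r] = 0.269517, running G = 1.061997
t=4: π = [0.1956, 0.3333, 0.2573, 0.2138], E[r] = 0.5256, γ^t·E[r] = 0.215286, running G = 1.277283
t=5: π = [0.1957, 0.3333, 0.2572, 0.2138], E[r] = 0.5253, γ^t·E[r] = 0.172134, running G = 1.449417
t=6: π = [0.1957, 0.3333, 0.2572, 0.2138], E[r] = 0.5254, γ^t·E[r] = 0.137721, running G = 1.587138
t=7: π = [0.1957, 0.3333, 0.2572, 0.2138], E[r] = 0.5254, γ^t·E[r] = 0.110176, running G = 1.697314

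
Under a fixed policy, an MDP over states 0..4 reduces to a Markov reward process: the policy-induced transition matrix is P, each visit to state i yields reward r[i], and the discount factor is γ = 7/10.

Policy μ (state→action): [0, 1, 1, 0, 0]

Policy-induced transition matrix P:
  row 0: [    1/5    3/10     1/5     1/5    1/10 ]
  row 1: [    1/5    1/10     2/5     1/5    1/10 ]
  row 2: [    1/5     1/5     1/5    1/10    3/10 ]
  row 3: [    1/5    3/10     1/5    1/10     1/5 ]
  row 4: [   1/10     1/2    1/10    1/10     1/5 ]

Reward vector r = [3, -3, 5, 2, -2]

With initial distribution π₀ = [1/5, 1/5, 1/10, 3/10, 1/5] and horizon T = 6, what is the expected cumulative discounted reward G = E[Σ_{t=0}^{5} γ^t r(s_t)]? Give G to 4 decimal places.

t=0: π = [0.2000, 0.2000, 0.1000, 0.3000, 0.2000], E[r] = 0.7000, γ^t·E[r] = 0.700000, running G = 0.700000
t=1: π = [0.1800, 0.2900, 0.2200, 0.1400, 0.1700], E[r] = 0.7100, γ^t·E[r] = 0.497000, running G = 1.197000
t=2: π = [0.1830, 0.2540, 0.2410, 0.1470, 0.1750], E[r] = 0.9360, γ^t·E[r] = 0.458640, running G = 1.655640
t=3: π = [0.1825, 0.2601, 0.2333, 0.1437, 0.1804], E[r] = 0.8603, γ^t·E[r] = 0.295083, running G = 1.950723
t=4: π = [0.1820, 0.2607, 0.2340, 0.1443, 0.1791], E[r] = 0.8640, γ^t·E[r] = 0.207439, running G = 2.158162
t=5: π = [0.1821, 0.2603, 0.2342, 0.1443, 0.1791], E[r] = 0.8669, γ^t·E[r] = 0.145707, running G = 2.303869

G = 2.3039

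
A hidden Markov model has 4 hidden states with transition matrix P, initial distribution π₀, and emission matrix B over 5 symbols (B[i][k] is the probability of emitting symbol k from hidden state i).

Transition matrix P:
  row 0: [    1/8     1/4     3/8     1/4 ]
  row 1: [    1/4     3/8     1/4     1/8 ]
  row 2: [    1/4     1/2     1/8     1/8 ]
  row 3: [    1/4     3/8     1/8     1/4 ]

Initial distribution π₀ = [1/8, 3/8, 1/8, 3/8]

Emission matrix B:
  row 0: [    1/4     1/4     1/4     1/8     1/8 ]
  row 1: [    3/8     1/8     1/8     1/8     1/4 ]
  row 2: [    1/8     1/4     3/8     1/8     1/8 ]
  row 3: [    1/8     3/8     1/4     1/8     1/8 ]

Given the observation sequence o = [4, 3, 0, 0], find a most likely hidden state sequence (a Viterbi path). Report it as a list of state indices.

t=0: δ = [1.562e-02, 9.375e-02, 1.562e-02, 4.688e-02]  (obs o_0=4)
t=1: δ = [2.930e-03, 4.395e-03, 2.930e-03, 1.465e-03]  ψ = [1, 1, 1, 1]  (obs o_1=3)
t=2: δ = [2.747e-04, 6.180e-04, 1.373e-04, 9.155e-05]  ψ = [1, 1, 0, 0]  (obs o_2=0)
t=3: δ = [3.862e-05, 8.690e-05, 1.931e-05, 9.656e-06]  ψ = [1, 1, 1, 1]  (obs o_3=0)
backtrack: best end state = 1; path = [1, 1, 1, 1]

path = [1, 1, 1, 1]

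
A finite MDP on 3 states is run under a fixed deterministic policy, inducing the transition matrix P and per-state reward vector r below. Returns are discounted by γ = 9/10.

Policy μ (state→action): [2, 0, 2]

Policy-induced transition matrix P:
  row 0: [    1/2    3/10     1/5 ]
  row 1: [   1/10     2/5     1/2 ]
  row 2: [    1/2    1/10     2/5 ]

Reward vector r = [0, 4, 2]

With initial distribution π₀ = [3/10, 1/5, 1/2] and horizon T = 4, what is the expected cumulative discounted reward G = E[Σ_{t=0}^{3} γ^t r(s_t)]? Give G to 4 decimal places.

G = 5.8476

t=0: π = [0.3000, 0.2000, 0.5000], E[r] = 1.8000, γ^t·E[r] = 1.800000, running G = 1.800000
t=1: π = [0.4200, 0.2200, 0.3600], E[r] = 1.6000, γ^t·E[r] = 1.440000, running G = 3.240000
t=2: π = [0.4120, 0.2500, 0.3380], E[r] = 1.6760, γ^t·E[r] = 1.357560, running G = 4.597560
t=3: π = [0.4000, 0.2574, 0.3426], E[r] = 1.7148, γ^t·E[r] = 1.250089, running G = 5.847649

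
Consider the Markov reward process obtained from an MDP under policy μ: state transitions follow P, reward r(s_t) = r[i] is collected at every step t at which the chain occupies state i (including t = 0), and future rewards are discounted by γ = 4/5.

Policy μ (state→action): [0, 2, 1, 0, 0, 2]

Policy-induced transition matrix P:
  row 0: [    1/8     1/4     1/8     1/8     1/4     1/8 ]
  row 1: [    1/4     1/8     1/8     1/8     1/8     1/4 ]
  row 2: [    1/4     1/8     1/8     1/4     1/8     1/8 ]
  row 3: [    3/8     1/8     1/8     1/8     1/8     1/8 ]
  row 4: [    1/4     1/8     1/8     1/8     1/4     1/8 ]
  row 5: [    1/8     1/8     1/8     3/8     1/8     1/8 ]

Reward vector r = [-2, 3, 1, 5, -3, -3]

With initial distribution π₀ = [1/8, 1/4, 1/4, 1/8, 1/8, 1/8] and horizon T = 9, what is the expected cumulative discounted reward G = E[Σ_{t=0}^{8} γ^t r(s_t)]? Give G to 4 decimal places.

G = 0.8528

t=0: π = [0.1250, 0.2500, 0.2500, 0.1250, 0.1250, 0.1250], E[r] = 0.6250, γ^t·E[r] = 0.625000, running G = 0.625000
t=1: π = [0.2344, 0.1406, 0.1250, 0.1875, 0.1563, 0.1563], E[r] = 0.0781, γ^t·E[r] = 0.062500, running G = 0.687500
t=2: π = [0.2246, 0.1543, 0.1250, 0.1797, 0.1738, 0.1426], E[r] = 0.0879, γ^t·E[r] = 0.056250, running G = 0.743750
t=3: π = [0.2266, 0.1531, 0.1250, 0.1763, 0.1748, 0.1443], E[r] = 0.0552, γ^t·E[r] = 0.028250, running G = 0.772000
t=4: π = [0.2257, 0.1533, 0.1250, 0.1767, 0.1752, 0.1441], E[r] = 0.0592, γ^t·E[r] = 0.024238, running G = 0.796238
t=5: π = [0.2259, 0.1532, 0.1250, 0.1767, 0.1751, 0.1442], E[r] = 0.0584, γ^t·E[r] = 0.019133, running G = 0.815370
t=6: π = [0.2258, 0.1532, 0.1250, 0.1767, 0.1751, 0.1442], E[r] = 0.0586, γ^t·E[r] = 0.015350, running G = 0.830720
t=7: π = [0.2258, 0.1532, 0.1250, 0.1767, 0.1751, 0.1442], E[r] = 0.0585, γ^t·E[r] = 0.012270, running G = 0.842990
t=8: π = [0.2258, 0.1532, 0.1250, 0.1767, 0.1751, 0.1442], E[r] = 0.0585, γ^t·E[r] = 0.009818, running G = 0.852808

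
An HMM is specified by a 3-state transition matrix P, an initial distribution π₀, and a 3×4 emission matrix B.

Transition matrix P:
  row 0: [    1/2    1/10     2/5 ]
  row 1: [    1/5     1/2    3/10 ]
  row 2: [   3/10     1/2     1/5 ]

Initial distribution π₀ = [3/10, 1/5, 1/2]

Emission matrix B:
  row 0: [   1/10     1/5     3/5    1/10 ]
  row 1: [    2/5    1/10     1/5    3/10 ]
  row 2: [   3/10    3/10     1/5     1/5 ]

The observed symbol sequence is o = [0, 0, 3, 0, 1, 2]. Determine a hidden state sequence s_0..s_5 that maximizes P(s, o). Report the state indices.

path = [2, 1, 1, 1, 2, 0]

t=0: δ = [3.000e-02, 8.000e-02, 1.500e-01]  (obs o_0=0)
t=1: δ = [4.500e-03, 3.000e-02, 9.000e-03]  ψ = [2, 2, 2]  (obs o_1=0)
t=2: δ = [6.000e-04, 4.500e-03, 1.800e-03]  ψ = [1, 1, 1]  (obs o_2=3)
t=3: δ = [9.000e-05, 9.000e-04, 4.050e-04]  ψ = [1, 1, 1]  (obs o_3=0)
t=4: δ = [3.600e-05, 4.500e-05, 8.100e-05]  ψ = [1, 1, 1]  (obs o_4=1)
t=5: δ = [1.458e-05, 8.100e-06, 3.240e-06]  ψ = [2, 2, 2]  (obs o_5=2)
backtrack: best end state = 0; path = [2, 1, 1, 1, 2, 0]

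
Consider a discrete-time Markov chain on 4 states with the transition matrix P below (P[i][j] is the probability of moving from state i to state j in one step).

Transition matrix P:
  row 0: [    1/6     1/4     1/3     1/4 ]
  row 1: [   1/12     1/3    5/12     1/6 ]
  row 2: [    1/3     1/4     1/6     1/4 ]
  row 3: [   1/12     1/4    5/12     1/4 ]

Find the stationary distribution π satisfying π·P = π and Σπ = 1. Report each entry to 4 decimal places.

Balance equations π_j = Σ_i π_i·P[i][j]:
  π_0 = 1/6·π_0 + 1/12·π_1 + 1/3·π_2 + 1/12·π_3
  π_1 = 1/4·π_0 + 1/3·π_1 + 1/4·π_2 + 1/4·π_3
  π_2 = 1/3·π_0 + 5/12·π_1 + 1/6·π_2 + 5/12·π_3
  normalize: π_0 + π_1 + π_2 + π_3 = 1
Solving the linear system gives exactly π = [5/28, 3/11, 9/28, 5/22].

π = [0.1786, 0.2727, 0.3214, 0.2273]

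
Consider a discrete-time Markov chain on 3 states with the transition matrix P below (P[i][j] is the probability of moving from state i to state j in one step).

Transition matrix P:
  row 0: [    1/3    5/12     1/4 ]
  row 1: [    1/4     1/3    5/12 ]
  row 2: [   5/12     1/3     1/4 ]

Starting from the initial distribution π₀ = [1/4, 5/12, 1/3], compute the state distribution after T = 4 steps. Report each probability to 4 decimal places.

π = [0.3291, 0.3608, 0.3101]

t=0: π = [0.2500, 0.4167, 0.3333]
t=1: π = [0.3264, 0.3542, 0.3194]
t=2: π = [0.3304, 0.3605, 0.3090]
t=3: π = [0.3290, 0.3609, 0.3101]
t=4: π = [0.3291, 0.3608, 0.3101]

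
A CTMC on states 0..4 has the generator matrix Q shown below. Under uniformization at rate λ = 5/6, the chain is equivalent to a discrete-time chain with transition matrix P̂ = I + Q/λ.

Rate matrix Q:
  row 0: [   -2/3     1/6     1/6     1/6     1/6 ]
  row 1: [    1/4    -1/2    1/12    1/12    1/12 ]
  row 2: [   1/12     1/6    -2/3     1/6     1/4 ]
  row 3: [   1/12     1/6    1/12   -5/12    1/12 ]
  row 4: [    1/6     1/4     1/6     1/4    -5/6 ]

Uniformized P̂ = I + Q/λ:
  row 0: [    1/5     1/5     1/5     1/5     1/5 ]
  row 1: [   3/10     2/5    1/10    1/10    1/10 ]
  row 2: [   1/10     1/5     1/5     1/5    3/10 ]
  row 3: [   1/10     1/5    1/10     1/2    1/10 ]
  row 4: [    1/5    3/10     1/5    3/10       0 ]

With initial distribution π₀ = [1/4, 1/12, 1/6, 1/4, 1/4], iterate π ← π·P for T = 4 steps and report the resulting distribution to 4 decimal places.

t=0: π = [0.2500, 0.0833, 0.1667, 0.2500, 0.2500]
t=1: π = [0.1667, 0.2417, 0.1667, 0.2917, 0.1333]
t=2: π = [0.1783, 0.2617, 0.1467, 0.2767, 0.1367]
t=3: π = [0.1838, 0.2660, 0.1462, 0.2705, 0.1335]
t=4: π = [0.1849, 0.2666, 0.1464, 0.2679, 0.1343]

π = [0.1849, 0.2666, 0.1464, 0.2679, 0.1343]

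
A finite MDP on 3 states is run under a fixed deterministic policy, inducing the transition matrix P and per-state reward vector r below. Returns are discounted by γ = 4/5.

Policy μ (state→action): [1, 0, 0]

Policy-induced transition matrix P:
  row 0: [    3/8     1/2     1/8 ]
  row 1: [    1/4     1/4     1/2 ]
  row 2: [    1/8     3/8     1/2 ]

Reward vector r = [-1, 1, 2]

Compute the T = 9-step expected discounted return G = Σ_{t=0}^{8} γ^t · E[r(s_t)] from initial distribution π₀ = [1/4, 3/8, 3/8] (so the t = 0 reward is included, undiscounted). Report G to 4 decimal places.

G = 4.0525

t=0: π = [0.2500, 0.3750, 0.3750], E[r] = 0.8750, γ^t·E[r] = 0.875000, running G = 0.875000
t=1: π = [0.2344, 0.3594, 0.4063], E[r] = 0.9375, γ^t·E[r] = 0.750000, running G = 1.625000
t=2: π = [0.2285, 0.3594, 0.4121], E[r] = 0.9551, γ^t·E[r] = 0.611250, running G = 2.236250
t=3: π = [0.2271, 0.3586, 0.4143], E[r] = 0.9602, γ^t·E[r] = 0.491625, running G = 2.727875
t=4: π = [0.2266, 0.3586, 0.4149], E[r] = 0.9617, γ^t·E[r] = 0.393900, running G = 3.121775
t=5: π = [0.2265, 0.3585, 0.4150], E[r] = 0.9621, γ^t·E[r] = 0.315259, running G = 3.437034
t=6: π = [0.2264, 0.3585, 0.4151], E[r] = 0.9622, γ^t·E[r] = 0.252239, running G = 3.689273
t=7: π = [0.2264, 0.3585, 0.4151], E[r] = 0.9622, γ^t·E[r] = 0.201798, running G = 3.891071
t=8: π = [0.2264, 0.3585, 0.4151], E[r] = 0.9623, γ^t·E[r] = 0.161440, running G = 4.052512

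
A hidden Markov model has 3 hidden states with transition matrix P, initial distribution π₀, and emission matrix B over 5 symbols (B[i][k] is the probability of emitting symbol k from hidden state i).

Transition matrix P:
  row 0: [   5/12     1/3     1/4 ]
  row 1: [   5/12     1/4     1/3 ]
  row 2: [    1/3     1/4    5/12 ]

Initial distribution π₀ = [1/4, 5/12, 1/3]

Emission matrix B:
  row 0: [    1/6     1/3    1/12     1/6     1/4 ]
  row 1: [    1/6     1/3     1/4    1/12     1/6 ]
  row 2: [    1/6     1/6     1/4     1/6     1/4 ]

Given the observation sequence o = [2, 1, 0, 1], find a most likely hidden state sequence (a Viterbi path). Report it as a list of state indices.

path = [1, 0, 0, 0]

t=0: δ = [2.083e-02, 1.042e-01, 8.333e-02]  (obs o_0=2)
t=1: δ = [1.447e-02, 8.681e-03, 5.787e-03]  ψ = [1, 1, 1]  (obs o_1=1)
t=2: δ = [1.005e-03, 8.038e-04, 6.028e-04]  ψ = [0, 0, 0]  (obs o_2=0)
t=3: δ = [1.395e-04, 1.116e-04, 4.465e-05]  ψ = [0, 0, 1]  (obs o_3=1)
backtrack: best end state = 0; path = [1, 0, 0, 0]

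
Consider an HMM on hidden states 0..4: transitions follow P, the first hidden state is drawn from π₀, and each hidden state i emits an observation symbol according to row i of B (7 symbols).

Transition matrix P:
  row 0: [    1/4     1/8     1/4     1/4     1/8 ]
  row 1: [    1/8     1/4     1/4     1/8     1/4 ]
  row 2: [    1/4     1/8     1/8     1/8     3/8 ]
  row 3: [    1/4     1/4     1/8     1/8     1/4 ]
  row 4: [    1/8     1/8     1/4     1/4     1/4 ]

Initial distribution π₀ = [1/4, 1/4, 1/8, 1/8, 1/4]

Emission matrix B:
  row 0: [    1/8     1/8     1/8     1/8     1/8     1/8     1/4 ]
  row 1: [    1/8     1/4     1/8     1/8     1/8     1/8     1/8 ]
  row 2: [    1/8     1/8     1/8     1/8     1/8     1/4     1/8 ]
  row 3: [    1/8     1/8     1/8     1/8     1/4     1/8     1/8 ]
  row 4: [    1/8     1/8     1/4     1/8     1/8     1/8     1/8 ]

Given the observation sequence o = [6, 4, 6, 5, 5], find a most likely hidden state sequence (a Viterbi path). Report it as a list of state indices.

t=0: δ = [6.250e-02, 3.125e-02, 1.562e-02, 1.562e-02, 3.125e-02]  (obs o_0=6)
t=1: δ = [1.953e-03, 9.766e-04, 1.953e-03, 3.906e-03, 9.766e-04]  ψ = [0, 0, 0, 0, 0]  (obs o_1=4)
t=2: δ = [2.441e-04, 1.221e-04, 6.104e-05, 6.104e-05, 1.221e-04]  ψ = [3, 3, 0, 0, 3]  (obs o_2=6)
t=3: δ = [7.629e-06, 3.815e-06, 1.526e-05, 7.629e-06, 3.815e-06]  ψ = [0, 0, 0, 0, 0]  (obs o_3=5)
t=4: δ = [4.768e-07, 2.384e-07, 4.768e-07, 2.384e-07, 7.153e-07]  ψ = [2, 2, 0, 0, 2]  (obs o_4=5)
backtrack: best end state = 4; path = [0, 3, 0, 2, 4]

path = [0, 3, 0, 2, 4]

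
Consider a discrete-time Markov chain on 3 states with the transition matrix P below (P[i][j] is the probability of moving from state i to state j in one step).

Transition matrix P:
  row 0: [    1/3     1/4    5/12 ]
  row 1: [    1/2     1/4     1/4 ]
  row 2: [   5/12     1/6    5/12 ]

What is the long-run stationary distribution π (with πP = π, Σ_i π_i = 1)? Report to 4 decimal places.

π = [0.4014, 0.2183, 0.3803]

Balance equations π_j = Σ_i π_i·P[i][j]:
  π_0 = 1/3·π_0 + 1/2·π_1 + 5/12·π_2
  π_1 = 1/4·π_0 + 1/4·π_1 + 1/6·π_2
  normalize: π_0 + π_1 + π_2 = 1
Solving the linear system gives exactly π = [57/142, 31/142, 27/71].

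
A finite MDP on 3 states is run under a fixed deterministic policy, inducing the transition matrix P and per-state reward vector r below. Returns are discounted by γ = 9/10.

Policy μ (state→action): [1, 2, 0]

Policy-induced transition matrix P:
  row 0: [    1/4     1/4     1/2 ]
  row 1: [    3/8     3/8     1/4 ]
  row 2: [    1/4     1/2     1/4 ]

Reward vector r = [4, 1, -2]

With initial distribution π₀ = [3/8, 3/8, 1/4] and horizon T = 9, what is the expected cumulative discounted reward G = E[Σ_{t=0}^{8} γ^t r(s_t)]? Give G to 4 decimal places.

t=0: π = [0.3750, 0.3750, 0.2500], E[r] = 1.3750, γ^t·E[r] = 1.375000, running G = 1.375000
t=1: π = [0.2969, 0.3594, 0.3438], E[r] = 0.8594, γ^t·E[r] = 0.773438, running G = 2.148438
t=2: π = [0.2949, 0.3809, 0.3242], E[r] = 0.9121, γ^t·E[r] = 0.738809, running G = 2.887246
t=3: π = [0.2976, 0.3787, 0.3237], E[r] = 0.9216, γ^t·E[r] = 0.671869, running G = 3.559115
t=4: π = [0.2973, 0.3783, 0.3244], E[r] = 0.9188, γ^t·E[r] = 0.602820, running G = 4.161935
t=5: π = [0.2973, 0.3784, 0.3243], E[r] = 0.9188, γ^t·E[r] = 0.542572, running G = 4.704507
t=6: π = [0.2973, 0.3784, 0.3243], E[r] = 0.9189, γ^t·E[r] = 0.488358, running G = 5.192864
t=7: π = [0.2973, 0.3784, 0.3243], E[r] = 0.9189, γ^t·E[r] = 0.439516, running G = 5.632381
t=8: π = [0.2973, 0.3784, 0.3243], E[r] = 0.9189, γ^t·E[r] = 0.395564, running G = 6.027945

G = 6.0279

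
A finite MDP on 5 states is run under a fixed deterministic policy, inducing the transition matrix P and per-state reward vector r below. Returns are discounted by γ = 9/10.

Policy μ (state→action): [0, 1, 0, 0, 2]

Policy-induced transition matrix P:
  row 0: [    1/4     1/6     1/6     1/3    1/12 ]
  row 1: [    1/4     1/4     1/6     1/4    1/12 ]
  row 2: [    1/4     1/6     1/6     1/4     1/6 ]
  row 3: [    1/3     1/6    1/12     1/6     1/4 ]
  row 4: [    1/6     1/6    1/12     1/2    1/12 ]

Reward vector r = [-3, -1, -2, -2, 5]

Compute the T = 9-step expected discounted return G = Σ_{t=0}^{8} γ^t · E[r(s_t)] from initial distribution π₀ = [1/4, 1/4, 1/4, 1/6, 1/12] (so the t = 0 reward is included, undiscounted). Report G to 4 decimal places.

t=0: π = [0.2500, 0.2500, 0.2500, 0.1667, 0.0833], E[r] = -1.4167, γ^t·E[r] = -1.416667, running G = -1.416667
t=1: π = [0.2569, 0.1875, 0.1458, 0.2778, 0.1319], E[r] = -1.1458, γ^t·E[r] = -1.031250, running G = -2.447917
t=2: π = [0.2622, 0.1823, 0.1325, 0.2813, 0.1418], E[r] = -1.0874, γ^t·E[r] = -0.880781, running G = -3.328698
t=3: π = [0.2616, 0.1819, 0.1314, 0.2839, 0.1413], E[r] = -1.0910, γ^t·E[r] = -0.795340, running G = -4.124038
t=4: π = [0.2619, 0.1818, 0.1312, 0.2835, 0.1416], E[r] = -1.0889, γ^t·E[r] = -0.714432, running G = -4.838470
t=5: π = [0.2618, 0.1818, 0.1312, 0.2836, 0.1415], E[r] = -1.0894, γ^t·E[r] = -0.643285, running G = -5.481755
t=6: π = [0.2618, 0.1818, 0.1312, 0.2836, 0.1415], E[r] = -1.0893, γ^t·E[r] = -0.578879, running G = -6.060634
t=7: π = [0.2618, 0.1818, 0.1312, 0.2836, 0.1415], E[r] = -1.0893, γ^t·E[r] = -0.521010, running G = -6.581644
t=8: π = [0.2618, 0.1818, 0.1312, 0.2836, 0.1415], E[r] = -1.0893, γ^t·E[r] = -0.468904, running G = -7.050548

G = -7.0505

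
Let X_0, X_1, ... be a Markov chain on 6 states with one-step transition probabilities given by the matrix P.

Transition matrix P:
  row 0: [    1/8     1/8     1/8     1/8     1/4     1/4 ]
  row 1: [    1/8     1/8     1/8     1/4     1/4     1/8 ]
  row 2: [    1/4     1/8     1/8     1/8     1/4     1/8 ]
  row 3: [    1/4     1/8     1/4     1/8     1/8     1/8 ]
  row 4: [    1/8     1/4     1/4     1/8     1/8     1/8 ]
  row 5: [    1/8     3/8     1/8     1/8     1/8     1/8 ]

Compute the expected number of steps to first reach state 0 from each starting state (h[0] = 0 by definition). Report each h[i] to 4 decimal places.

h = [0.0000, 5.9784, 5.3233, 5.2403, 5.9876, 6.0695]

First-step conditioning: h[0] = 0; for i ≠ 0, h[i] = 1 + Σ_k P[i][k]·h[k].
  h[1] = 1 + 1/8·h[1] + 1/8·h[2] + 1/4·h[3] + 1/4·h[4] + 1/8·h[5]
  h[2] = 1 + 1/8·h[1] + 1/8·h[2] + 1/8·h[3] + 1/4·h[4] + 1/8·h[5]
  h[3] = 1 + 1/8·h[1] + 1/4·h[2] + 1/8·h[3] + 1/8·h[4] + 1/8·h[5]
  h[4] = 1 + 1/4·h[1] + 1/4·h[2] + 1/8·h[3] + 1/8·h[4] + 1/8·h[5]
  h[5] = 1 + 3/8·h[1] + 1/8·h[2] + 1/8·h[3] + 1/8·h[4] + 1/8·h[5]
Solving the 5×5 linear system over states ≠ 0 gives exactly h = [0, 41472/6937, 36928/6937, 36352/6937, 41536/6937, 42104/6937] (h[0] = 0 is the target).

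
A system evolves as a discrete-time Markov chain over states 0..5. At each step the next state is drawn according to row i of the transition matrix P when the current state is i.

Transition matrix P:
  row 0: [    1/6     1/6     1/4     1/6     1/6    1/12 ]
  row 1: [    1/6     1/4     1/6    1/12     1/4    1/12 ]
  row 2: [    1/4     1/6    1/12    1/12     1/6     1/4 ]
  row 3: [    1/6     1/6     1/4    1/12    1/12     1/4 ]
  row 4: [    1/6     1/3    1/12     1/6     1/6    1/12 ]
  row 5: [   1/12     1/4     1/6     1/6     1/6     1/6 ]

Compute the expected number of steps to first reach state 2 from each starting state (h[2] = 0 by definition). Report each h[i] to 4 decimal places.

h = [5.1894, 5.7477, 0.0000, 5.1961, 6.1474, 5.7119]

First-step conditioning: h[2] = 0; for i ≠ 2, h[i] = 1 + Σ_k P[i][k]·h[k].
  h[0] = 1 + 1/6·h[0] + 1/6·h[1] + 1/6·h[3] + 1/6·h[4] + 1/12·h[5]
  h[1] = 1 + 1/6·h[0] + 1/4·h[1] + 1/12·h[3] + 1/4·h[4] + 1/12·h[5]
  h[3] = 1 + 1/6·h[0] + 1/6·h[1] + 1/12·h[3] + 1/12·h[4] + 1/4·h[5]
  h[4] = 1 + 1/6·h[0] + 1/3·h[1] + 1/6·h[3] + 1/6·h[4] + 1/12·h[5]
  h[5] = 1 + 1/12·h[0] + 1/4·h[1] + 1/6·h[3] + 1/6·h[4] + 1/6·h[5]
Solving the 5×5 linear system over states ≠ 2 gives exactly h = [13944/2687, 15444/2687, 0, 13962/2687, 16518/2687, 15348/2687] (h[2] = 0 is the target).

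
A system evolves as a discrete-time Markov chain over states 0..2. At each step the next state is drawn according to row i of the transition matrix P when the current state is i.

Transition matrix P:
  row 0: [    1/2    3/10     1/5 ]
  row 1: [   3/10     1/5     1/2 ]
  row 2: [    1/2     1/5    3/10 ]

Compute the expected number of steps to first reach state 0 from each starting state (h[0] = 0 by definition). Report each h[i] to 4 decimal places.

h = [0.0000, 2.6087, 2.1739]

First-step conditioning: h[0] = 0; for i ≠ 0, h[i] = 1 + Σ_k P[i][k]·h[k].
  h[1] = 1 + 1/5·h[1] + 1/2·h[2]
  h[2] = 1 + 1/5·h[1] + 3/10·h[2]
Solving the 2×2 linear system over states ≠ 0 gives exactly h = [0, 60/23, 50/23] (h[0] = 0 is the target).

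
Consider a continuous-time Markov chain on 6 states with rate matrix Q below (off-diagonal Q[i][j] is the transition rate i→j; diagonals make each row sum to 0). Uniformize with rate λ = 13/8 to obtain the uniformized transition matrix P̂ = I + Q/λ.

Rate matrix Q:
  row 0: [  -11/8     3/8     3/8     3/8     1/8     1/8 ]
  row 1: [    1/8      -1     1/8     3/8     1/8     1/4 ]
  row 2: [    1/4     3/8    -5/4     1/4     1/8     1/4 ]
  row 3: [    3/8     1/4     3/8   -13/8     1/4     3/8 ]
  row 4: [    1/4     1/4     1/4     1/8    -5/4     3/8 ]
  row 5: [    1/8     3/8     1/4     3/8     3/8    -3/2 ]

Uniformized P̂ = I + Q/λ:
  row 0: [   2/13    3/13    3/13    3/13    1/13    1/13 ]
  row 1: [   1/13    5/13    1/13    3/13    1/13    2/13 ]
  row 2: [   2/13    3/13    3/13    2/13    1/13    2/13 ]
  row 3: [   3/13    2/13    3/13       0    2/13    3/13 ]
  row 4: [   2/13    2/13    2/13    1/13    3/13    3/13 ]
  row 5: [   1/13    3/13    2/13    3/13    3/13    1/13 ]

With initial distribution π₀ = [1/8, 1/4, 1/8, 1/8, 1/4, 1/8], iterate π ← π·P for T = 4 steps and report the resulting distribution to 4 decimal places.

t=0: π = [0.1250, 0.2500, 0.1250, 0.1250, 0.2500, 0.1250]
t=1: π = [0.1346, 0.2404, 0.1635, 0.1538, 0.1442, 0.1635]
t=2: π = [0.1346, 0.2448, 0.1701, 0.1605, 0.1361, 0.1538]
t=3: π = [0.1355, 0.2456, 0.1708, 0.1597, 0.1339, 0.1545]
t=4: π = [0.1354, 0.2460, 0.1708, 0.1602, 0.1336, 0.1541]

π = [0.1354, 0.2460, 0.1708, 0.1602, 0.1336, 0.1541]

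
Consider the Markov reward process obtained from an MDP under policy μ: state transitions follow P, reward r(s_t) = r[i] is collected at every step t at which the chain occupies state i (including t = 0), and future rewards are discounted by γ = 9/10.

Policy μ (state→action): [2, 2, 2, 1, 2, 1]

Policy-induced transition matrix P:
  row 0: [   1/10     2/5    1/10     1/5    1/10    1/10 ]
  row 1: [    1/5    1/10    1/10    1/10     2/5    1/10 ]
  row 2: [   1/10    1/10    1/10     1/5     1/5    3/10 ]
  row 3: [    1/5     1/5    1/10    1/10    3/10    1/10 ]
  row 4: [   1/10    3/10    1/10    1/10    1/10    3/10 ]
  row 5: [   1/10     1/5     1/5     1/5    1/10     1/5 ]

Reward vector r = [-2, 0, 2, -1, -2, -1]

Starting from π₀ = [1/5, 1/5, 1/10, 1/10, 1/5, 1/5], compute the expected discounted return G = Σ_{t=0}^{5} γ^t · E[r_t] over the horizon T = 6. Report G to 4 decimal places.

G = -3.7153

t=0: π = [0.2000, 0.2000, 0.1000, 0.1000, 0.2000, 0.2000], E[r] = -0.9000, γ^t·E[r] = -0.900000, running G = -0.900000
t=1: π = [0.1300, 0.2300, 0.1200, 0.1500, 0.1900, 0.1800], E[r] = -0.7300, γ^t·E[r] = -0.657000, running G = -1.557000
t=2: π = [0.1380, 0.2100, 0.1180, 0.1430, 0.2110, 0.1800], E[r] = -0.7850, γ^t·E[r] = -0.635850, running G = -2.192850
t=3: π = [0.1353, 0.2159, 0.1180, 0.1436, 0.2034, 0.1838], E[r] = -0.7688, γ^t·E[r] = -0.560455, running G = -2.753305
t=4: π = [0.1360, 0.2140, 0.1184, 0.1437, 0.2053, 0.1827], E[r] = -0.7721, γ^t·E[r] = -0.506568, running G = -3.259873
t=5: π = [0.1358, 0.2145, 0.1183, 0.1437, 0.2048, 0.1830], E[r] = -0.7713, γ^t·E[r] = -0.455431, running G = -3.715305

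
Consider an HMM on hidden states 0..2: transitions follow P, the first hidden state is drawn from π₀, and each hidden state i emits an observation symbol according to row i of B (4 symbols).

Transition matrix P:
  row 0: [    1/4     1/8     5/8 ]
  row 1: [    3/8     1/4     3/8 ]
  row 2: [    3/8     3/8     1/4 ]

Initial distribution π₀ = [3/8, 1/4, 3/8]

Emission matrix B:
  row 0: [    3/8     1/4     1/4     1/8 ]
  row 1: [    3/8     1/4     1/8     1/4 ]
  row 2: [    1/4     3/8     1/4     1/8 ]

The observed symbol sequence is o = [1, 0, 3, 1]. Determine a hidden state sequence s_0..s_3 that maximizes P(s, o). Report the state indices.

t=0: δ = [9.375e-02, 6.250e-02, 1.406e-01]  (obs o_0=1)
t=1: δ = [1.978e-02, 1.978e-02, 1.465e-02]  ψ = [2, 2, 0]  (obs o_1=0)
t=2: δ = [9.270e-04, 1.373e-03, 1.545e-03]  ψ = [1, 2, 0]  (obs o_2=3)
t=3: δ = [1.448e-04, 1.448e-04, 2.173e-04]  ψ = [2, 2, 0]  (obs o_3=1)
backtrack: best end state = 2; path = [2, 1, 0, 2]

path = [2, 1, 0, 2]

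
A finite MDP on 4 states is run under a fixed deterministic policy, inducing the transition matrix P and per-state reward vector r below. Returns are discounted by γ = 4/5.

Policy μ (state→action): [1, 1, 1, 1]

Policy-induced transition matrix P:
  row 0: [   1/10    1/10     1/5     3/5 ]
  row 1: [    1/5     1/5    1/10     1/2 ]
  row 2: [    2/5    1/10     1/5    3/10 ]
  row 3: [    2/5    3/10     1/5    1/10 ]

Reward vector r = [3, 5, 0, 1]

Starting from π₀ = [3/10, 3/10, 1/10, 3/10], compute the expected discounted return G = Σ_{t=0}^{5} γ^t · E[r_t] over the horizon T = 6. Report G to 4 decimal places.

G = 8.4255

t=0: π = [0.3000, 0.3000, 0.1000, 0.3000], E[r] = 2.7000, γ^t·E[r] = 2.700000, running G = 2.700000
t=1: π = [0.2500, 0.1900, 0.1700, 0.3900], E[r] = 2.0900, γ^t·E[r] = 1.672000, running G = 4.372000
t=2: π = [0.2870, 0.1970, 0.1810, 0.3350], E[r] = 2.1810, γ^t·E[r] = 1.395840, running G = 5.767840
t=3: π = [0.2745, 0.1867, 0.1803, 0.3585], E[r] = 2.1155, γ^t·E[r] = 1.083136, running G = 6.850976
t=4: π = [0.2803, 0.1904, 0.1813, 0.3480], E[r] = 2.1408, γ^t·E[r] = 0.876859, running G = 7.727835
t=5: π = [0.2778, 0.1886, 0.1810, 0.3526], E[r] = 2.1292, γ^t·E[r] = 0.697710, running G = 8.425546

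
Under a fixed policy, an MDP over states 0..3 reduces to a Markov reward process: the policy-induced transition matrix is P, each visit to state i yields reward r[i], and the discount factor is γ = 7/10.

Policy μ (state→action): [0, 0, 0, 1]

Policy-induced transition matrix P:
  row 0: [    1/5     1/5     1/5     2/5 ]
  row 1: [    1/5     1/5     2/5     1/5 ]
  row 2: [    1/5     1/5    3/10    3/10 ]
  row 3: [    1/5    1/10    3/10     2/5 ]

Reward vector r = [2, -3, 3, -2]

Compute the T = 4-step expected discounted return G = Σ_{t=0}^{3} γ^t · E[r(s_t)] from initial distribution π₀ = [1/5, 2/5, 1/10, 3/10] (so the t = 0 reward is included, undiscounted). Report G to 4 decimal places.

G = -0.8417

t=0: π = [0.2000, 0.4000, 0.1000, 0.3000], E[r] = -1.1000, γ^t·E[r] = -1.100000, running G = -1.100000
t=1: π = [0.2000, 0.1700, 0.3200, 0.3100], E[r] = 0.2300, γ^t·E[r] = 0.161000, running G = -0.939000
t=2: π = [0.2000, 0.1690, 0.2970, 0.3340], E[r] = 0.1160, γ^t·E[r] = 0.056840, running G = -0.882160
t=3: π = [0.2000, 0.1666, 0.2969, 0.3365], E[r] = 0.1179, γ^t·E[r] = 0.040440, running G = -0.841720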